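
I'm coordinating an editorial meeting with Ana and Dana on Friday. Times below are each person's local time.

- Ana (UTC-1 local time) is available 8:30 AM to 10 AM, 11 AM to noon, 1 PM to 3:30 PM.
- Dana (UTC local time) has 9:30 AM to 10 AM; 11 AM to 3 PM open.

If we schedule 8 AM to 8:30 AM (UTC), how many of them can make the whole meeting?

Ana in UTC: 09:30-11:00, 12:00-13:00, 14:00-16:30 (add 1h to convert from UTC-1).
Dana in UTC: 09:30-10:00, 11:00-15:00.
nobody can make the full 08:00-08:30 slot — that's 0.

0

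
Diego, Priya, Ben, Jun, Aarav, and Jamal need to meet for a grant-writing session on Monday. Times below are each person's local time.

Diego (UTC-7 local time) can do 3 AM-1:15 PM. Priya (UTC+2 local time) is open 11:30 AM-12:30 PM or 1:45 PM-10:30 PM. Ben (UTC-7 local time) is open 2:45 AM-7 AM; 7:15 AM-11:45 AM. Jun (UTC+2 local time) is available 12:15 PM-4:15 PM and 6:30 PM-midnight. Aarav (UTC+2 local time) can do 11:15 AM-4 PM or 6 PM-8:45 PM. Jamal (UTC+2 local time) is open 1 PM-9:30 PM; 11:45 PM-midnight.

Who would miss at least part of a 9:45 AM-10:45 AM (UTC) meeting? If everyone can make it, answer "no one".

Diego, Jamal, Jun, Priya

Diego in UTC: 10:00-20:15 (add 7h to convert from UTC-7).
Priya in UTC: 09:30-10:30, 11:45-20:30 (subtract 2h to convert from UTC+2).
Ben in UTC: 09:45-14:00, 14:15-18:45 (add 7h to convert from UTC-7).
Jun in UTC: 10:15-14:15, 16:30-22:00 (subtract 2h to convert from UTC+2).
Aarav in UTC: 09:15-14:00, 16:00-18:45 (subtract 2h to convert from UTC+2).
Jamal in UTC: 11:00-19:30, 21:45-22:00 (subtract 2h to convert from UTC+2).
Diego: not fully free for 09:45-10:45. Priya: not fully free for 09:45-10:45. Ben: free for 09:45-10:45. Jun: not fully free for 09:45-10:45. Aarav: free for 09:45-10:45. Jamal: not fully free for 09:45-10:45.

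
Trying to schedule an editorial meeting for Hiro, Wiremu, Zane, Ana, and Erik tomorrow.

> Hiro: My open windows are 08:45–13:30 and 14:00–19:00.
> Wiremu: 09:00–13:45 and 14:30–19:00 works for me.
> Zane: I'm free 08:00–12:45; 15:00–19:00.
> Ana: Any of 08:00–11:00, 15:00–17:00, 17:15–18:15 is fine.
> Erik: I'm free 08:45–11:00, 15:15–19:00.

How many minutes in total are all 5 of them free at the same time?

285

Hiro ∩ Wiremu: 09:00-13:30, 14:30-19:00.
Hiro ∩ Wiremu ∩ Zane: 09:00-12:45, 15:00-19:00.
Hiro ∩ Wiremu ∩ Zane ∩ Ana: 09:00-11:00, 15:00-17:00, 17:15-18:15.
Hiro ∩ Wiremu ∩ Zane ∩ Ana ∩ Erik: 09:00-11:00, 15:15-17:00, 17:15-18:15.
Summing the common windows: 120 + 105 + 60 = 285 minutes.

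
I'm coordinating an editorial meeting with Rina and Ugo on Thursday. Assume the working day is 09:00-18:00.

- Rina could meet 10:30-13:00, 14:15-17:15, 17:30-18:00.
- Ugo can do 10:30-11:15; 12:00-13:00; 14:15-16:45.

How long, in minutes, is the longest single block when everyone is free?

150

Rina ∩ Ugo: 10:30-11:15, 12:00-13:00, 14:15-16:45.
The longest is 14:15-16:45 at 150 minutes.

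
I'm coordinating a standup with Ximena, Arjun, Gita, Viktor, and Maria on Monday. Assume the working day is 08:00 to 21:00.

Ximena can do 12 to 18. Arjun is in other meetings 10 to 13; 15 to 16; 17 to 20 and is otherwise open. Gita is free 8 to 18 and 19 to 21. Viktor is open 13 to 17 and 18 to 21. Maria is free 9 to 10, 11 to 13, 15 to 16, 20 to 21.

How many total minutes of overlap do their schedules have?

Ximena free: 12:00-18:00.
Arjun free: 08:00-10:00, 13:00-15:00, 16:00-17:00, 20:00-21:00 (invert busy blocks within the working day).
Gita free: 08:00-18:00, 19:00-21:00.
Viktor free: 13:00-17:00, 18:00-21:00.
Maria free: 09:00-10:00, 11:00-13:00, 15:00-16:00, 20:00-21:00.
Ximena ∩ Arjun: 13:00-15:00, 16:00-17:00.
Ximena ∩ Arjun ∩ Gita: 13:00-15:00, 16:00-17:00.
Ximena ∩ Arjun ∩ Gita ∩ Viktor: 13:00-15:00, 16:00-17:00.
Ximena ∩ Arjun ∩ Gita ∩ Viktor ∩ Maria: ∅.
There is no time when everyone is free.
There is no common window, so the total is 0 minutes.

0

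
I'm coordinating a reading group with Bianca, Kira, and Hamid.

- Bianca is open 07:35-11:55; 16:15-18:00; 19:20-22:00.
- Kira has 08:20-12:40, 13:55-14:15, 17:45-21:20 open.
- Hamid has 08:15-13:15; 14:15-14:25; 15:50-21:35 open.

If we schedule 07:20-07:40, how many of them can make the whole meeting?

nobody can make the full 07:20-07:40 slot — that's 0.

0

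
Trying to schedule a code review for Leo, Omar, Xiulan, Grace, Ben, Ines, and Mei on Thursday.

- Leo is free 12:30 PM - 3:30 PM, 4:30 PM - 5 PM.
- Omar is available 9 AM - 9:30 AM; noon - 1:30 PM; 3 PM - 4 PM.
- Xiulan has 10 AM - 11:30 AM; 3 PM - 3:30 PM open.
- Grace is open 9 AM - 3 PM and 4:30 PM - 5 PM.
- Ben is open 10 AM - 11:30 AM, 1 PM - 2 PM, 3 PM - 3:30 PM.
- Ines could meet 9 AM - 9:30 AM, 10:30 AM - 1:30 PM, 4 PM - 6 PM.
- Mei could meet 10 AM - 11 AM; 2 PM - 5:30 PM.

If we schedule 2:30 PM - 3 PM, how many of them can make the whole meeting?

Leo, Grace, and Mei can make the full 14:30-15:00 slot — that's 3.

3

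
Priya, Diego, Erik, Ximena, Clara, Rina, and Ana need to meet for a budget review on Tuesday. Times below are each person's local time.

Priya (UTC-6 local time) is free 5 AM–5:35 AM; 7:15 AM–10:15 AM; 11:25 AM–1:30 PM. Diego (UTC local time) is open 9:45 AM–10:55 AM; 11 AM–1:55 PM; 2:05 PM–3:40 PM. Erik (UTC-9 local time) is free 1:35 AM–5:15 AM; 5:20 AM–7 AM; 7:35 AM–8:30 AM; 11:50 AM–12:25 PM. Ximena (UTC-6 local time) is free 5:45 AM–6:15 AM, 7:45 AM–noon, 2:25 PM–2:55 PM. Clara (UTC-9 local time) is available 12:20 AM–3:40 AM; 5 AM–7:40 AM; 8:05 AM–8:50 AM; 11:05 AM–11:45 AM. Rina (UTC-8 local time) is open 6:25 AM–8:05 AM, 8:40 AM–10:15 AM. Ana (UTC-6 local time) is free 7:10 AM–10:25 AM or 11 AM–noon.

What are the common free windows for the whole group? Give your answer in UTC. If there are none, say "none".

Priya in UTC: 11:00-11:35, 13:15-16:15, 17:25-19:30 (add 6h to convert from UTC-6).
Diego in UTC: 09:45-10:55, 11:00-13:55, 14:05-15:40.
Erik in UTC: 10:35-14:15, 14:20-16:00, 16:35-17:30, 20:50-21:25 (add 9h to convert from UTC-9).
Ximena in UTC: 11:45-12:15, 13:45-18:00, 20:25-20:55 (add 6h to convert from UTC-6).
Clara in UTC: 09:20-12:40, 14:00-16:40, 17:05-17:50, 20:05-20:45 (add 9h to convert from UTC-9).
Rina in UTC: 14:25-16:05, 16:40-18:15 (add 8h to convert from UTC-8).
Ana in UTC: 13:10-16:25, 17:00-18:00 (add 6h to convert from UTC-6).
Priya ∩ Diego: 11:00-11:35, 13:15-13:55, 14:05-15:40.
Priya ∩ Diego ∩ Erik: 11:00-11:35, 13:15-13:55, 14:05-14:15, 14:20-15:40.
Priya ∩ Diego ∩ Erik ∩ Ximena: 13:45-13:55, 14:05-14:15, 14:20-15:40.
Priya ∩ Diego ∩ Erik ∩ Ximena ∩ Clara: 14:05-14:15, 14:20-15:40.
Priya ∩ Diego ∩ Erik ∩ Ximena ∩ Clara ∩ Rina: 14:25-15:40.
Priya ∩ Diego ∩ Erik ∩ Ximena ∩ Clara ∩ Rina ∩ Ana: 14:25-15:40.
So the common availability across everyone is 14:25-15:40.

14:25-15:40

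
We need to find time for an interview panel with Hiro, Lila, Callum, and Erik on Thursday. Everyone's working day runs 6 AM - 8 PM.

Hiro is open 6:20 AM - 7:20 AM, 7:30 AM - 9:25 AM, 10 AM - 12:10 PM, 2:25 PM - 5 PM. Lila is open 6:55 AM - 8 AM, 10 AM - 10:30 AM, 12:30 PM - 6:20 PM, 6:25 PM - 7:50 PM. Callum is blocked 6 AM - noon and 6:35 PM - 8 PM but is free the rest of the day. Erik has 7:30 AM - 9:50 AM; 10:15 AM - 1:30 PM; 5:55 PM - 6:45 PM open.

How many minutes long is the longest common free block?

Hiro free: 06:20-07:20, 07:30-09:25, 10:00-12:10, 14:25-17:00.
Lila free: 06:55-08:00, 10:00-10:30, 12:30-18:20, 18:25-19:50.
Callum free: 12:00-18:35 (invert busy blocks within the working day).
Erik free: 07:30-09:50, 10:15-13:30, 17:55-18:45.
Hiro ∩ Lila: 06:55-07:20, 07:30-08:00, 10:00-10:30, 14:25-17:00.
Hiro ∩ Lila ∩ Callum: 14:25-17:00.
Hiro ∩ Lila ∩ Callum ∩ Erik: ∅.
There is no time when everyone is free.
No common window exists, so the longest block is 0 minutes.

0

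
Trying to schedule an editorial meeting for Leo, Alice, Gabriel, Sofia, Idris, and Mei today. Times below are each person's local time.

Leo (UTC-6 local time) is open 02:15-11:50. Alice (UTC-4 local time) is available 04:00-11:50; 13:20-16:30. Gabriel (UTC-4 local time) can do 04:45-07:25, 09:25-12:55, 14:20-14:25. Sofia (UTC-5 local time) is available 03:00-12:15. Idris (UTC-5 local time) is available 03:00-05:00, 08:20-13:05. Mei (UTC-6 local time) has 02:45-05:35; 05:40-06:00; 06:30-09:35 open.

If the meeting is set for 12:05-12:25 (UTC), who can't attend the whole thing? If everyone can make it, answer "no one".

Gabriel, Idris, Mei

Leo in UTC: 08:15-17:50 (add 6h to convert from UTC-6).
Alice in UTC: 08:00-15:50, 17:20-20:30 (add 4h to convert from UTC-4).
Gabriel in UTC: 08:45-11:25, 13:25-16:55, 18:20-18:25 (add 4h to convert from UTC-4).
Sofia in UTC: 08:00-17:15 (add 5h to convert from UTC-5).
Idris in UTC: 08:00-10:00, 13:20-18:05 (add 5h to convert from UTC-5).
Mei in UTC: 08:45-11:35, 11:40-12:00, 12:30-15:35 (add 6h to convert from UTC-6).
Leo: free for 12:05-12:25. Alice: free for 12:05-12:25. Gabriel: not fully free for 12:05-12:25. Sofia: free for 12:05-12:25. Idris: not fully free for 12:05-12:25. Mei: not fully free for 12:05-12:25.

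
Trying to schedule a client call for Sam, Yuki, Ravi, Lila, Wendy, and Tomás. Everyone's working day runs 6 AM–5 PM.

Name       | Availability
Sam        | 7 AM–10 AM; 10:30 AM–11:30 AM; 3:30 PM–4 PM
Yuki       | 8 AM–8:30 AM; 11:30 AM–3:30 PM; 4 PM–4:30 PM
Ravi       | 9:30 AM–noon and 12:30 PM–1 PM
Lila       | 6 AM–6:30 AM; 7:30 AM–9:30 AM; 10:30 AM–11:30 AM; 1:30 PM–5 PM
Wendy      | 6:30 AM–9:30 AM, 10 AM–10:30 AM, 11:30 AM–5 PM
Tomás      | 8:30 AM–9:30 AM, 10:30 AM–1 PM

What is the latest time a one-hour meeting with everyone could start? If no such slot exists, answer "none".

Sam ∩ Yuki: 08:00-08:30.
Sam ∩ Yuki ∩ Ravi: ∅.
Sam ∩ Yuki ∩ Ravi ∩ Lila: ∅.
Sam ∩ Yuki ∩ Ravi ∩ Lila ∩ Wendy: ∅.
Sam ∩ Yuki ∩ Ravi ∩ Lila ∩ Wendy ∩ Tomás: ∅.
There is no time when everyone is free.
No common window is at least 60 minutes long.

none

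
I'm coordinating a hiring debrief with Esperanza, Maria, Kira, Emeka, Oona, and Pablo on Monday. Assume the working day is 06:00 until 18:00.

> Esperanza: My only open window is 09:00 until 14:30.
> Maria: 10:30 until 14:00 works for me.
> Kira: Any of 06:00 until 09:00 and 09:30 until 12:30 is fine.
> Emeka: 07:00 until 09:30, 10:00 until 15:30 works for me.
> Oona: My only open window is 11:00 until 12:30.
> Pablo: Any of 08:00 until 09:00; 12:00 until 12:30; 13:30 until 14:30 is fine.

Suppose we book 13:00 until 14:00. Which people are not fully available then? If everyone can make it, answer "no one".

Kira, Oona, Pablo

Esperanza: free for 13:00-14:00. Maria: free for 13:00-14:00. Kira: not fully free for 13:00-14:00. Emeka: free for 13:00-14:00. Oona: not fully free for 13:00-14:00. Pablo: not fully free for 13:00-14:00.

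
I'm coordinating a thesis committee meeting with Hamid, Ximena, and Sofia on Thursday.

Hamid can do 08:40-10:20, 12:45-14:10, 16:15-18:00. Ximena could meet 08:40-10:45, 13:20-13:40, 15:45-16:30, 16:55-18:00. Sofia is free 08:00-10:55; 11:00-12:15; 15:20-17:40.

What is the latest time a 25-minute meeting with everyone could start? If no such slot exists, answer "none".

Hamid ∩ Ximena: 08:40-10:20, 13:20-13:40, 16:15-16:30, 16:55-18:00.
Hamid ∩ Ximena ∩ Sofia: 08:40-10:20, 16:15-16:30, 16:55-17:40.
The last common window of at least 25 minutes is 16:55-17:40; a 25-minute meeting can start as late as 17:15 and still end by 17:40.

17:15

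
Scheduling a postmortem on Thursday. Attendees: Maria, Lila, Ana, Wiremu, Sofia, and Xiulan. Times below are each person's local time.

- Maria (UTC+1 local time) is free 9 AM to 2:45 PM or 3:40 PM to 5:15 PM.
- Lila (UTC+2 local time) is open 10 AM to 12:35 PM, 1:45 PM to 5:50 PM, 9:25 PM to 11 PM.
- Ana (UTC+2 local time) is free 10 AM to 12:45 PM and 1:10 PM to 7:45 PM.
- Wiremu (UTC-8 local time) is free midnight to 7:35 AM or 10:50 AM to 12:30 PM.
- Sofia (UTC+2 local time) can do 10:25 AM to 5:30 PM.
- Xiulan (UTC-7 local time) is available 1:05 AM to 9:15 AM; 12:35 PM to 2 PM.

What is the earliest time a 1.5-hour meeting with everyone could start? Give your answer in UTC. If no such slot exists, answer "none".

08:25

Maria in UTC: 08:00-13:45, 14:40-16:15 (subtract 1h to convert from UTC+1).
Lila in UTC: 08:00-10:35, 11:45-15:50, 19:25-21:00 (subtract 2h to convert from UTC+2).
Ana in UTC: 08:00-10:45, 11:10-17:45 (subtract 2h to convert from UTC+2).
Wiremu in UTC: 08:00-15:35, 18:50-20:30 (add 8h to convert from UTC-8).
Sofia in UTC: 08:25-15:30 (subtract 2h to convert from UTC+2).
Xiulan in UTC: 08:05-16:15, 19:35-21:00 (add 7h to convert from UTC-7).
Maria ∩ Lila: 08:00-10:35, 11:45-13:45, 14:40-15:50.
Maria ∩ Lila ∩ Ana: 08:00-10:35, 11:45-13:45, 14:40-15:50.
Maria ∩ Lila ∩ Ana ∩ Wiremu: 08:00-10:35, 11:45-13:45, 14:40-15:35.
Maria ∩ Lila ∩ Ana ∩ Wiremu ∩ Sofia: 08:25-10:35, 11:45-13:45, 14:40-15:30.
Maria ∩ Lila ∩ Ana ∩ Wiremu ∩ Sofia ∩ Xiulan: 08:25-10:35, 11:45-13:45, 14:40-15:30.
The first common window of at least 90 minutes is 08:25-10:35, so the earliest start is 08:25.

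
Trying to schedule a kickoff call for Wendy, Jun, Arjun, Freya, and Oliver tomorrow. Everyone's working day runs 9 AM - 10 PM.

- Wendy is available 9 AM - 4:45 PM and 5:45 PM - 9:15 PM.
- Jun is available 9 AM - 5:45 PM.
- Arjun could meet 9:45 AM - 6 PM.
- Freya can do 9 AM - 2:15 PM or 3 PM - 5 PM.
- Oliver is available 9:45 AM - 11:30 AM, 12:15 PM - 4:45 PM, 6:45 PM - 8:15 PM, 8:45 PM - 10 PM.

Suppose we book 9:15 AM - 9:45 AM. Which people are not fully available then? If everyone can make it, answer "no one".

Wendy: free for 09:15-09:45. Jun: free for 09:15-09:45. Arjun: not fully free for 09:15-09:45. Freya: free for 09:15-09:45. Oliver: not fully free for 09:15-09:45.

Arjun, Oliver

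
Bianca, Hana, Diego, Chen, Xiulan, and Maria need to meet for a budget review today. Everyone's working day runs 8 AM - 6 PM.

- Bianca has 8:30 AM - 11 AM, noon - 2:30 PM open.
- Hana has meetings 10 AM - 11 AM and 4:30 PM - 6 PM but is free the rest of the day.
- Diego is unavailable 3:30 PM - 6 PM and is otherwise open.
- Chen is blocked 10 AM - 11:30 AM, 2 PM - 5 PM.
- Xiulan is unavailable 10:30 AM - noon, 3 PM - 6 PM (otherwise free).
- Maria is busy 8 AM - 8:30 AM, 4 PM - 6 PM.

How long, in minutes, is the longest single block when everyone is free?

Bianca free: 08:30-11:00, 12:00-14:30.
Hana free: 08:00-10:00, 11:00-16:30 (invert busy blocks within the working day).
Diego free: 08:00-15:30 (invert busy blocks within the working day).
Chen free: 08:00-10:00, 11:30-14:00, 17:00-18:00 (invert busy blocks within the working day).
Xiulan free: 08:00-10:30, 12:00-15:00 (invert busy blocks within the working day).
Maria free: 08:30-16:00 (invert busy blocks within the working day).
Bianca ∩ Hana: 08:30-10:00, 12:00-14:30.
Bianca ∩ Hana ∩ Diego: 08:30-10:00, 12:00-14:30.
Bianca ∩ Hana ∩ Diego ∩ Chen: 08:30-10:00, 12:00-14:00.
Bianca ∩ Hana ∩ Diego ∩ Chen ∩ Xiulan: 08:30-10:00, 12:00-14:00.
Bianca ∩ Hana ∩ Diego ∩ Chen ∩ Xiulan ∩ Maria: 08:30-10:00, 12:00-14:00.
The longest is 12:00-14:00 at 120 minutes.

120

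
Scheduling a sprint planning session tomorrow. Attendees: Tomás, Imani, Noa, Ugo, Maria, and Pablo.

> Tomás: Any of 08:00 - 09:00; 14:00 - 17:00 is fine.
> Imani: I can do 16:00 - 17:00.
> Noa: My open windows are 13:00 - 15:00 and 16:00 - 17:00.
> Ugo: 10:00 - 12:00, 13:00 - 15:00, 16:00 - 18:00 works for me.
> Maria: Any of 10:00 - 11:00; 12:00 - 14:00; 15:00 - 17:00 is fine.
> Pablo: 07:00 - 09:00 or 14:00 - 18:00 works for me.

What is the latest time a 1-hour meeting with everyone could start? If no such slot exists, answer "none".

Tomás ∩ Imani: 16:00-17:00.
Tomás ∩ Imani ∩ Noa: 16:00-17:00.
Tomás ∩ Imani ∩ Noa ∩ Ugo: 16:00-17:00.
Tomás ∩ Imani ∩ Noa ∩ Ugo ∩ Maria: 16:00-17:00.
Tomás ∩ Imani ∩ Noa ∩ Ugo ∩ Maria ∩ Pablo: 16:00-17:00.
The last common window of at least 60 minutes is 16:00-17:00; a 60-minute meeting can start as late as 16:00 and still end by 17:00.

16:00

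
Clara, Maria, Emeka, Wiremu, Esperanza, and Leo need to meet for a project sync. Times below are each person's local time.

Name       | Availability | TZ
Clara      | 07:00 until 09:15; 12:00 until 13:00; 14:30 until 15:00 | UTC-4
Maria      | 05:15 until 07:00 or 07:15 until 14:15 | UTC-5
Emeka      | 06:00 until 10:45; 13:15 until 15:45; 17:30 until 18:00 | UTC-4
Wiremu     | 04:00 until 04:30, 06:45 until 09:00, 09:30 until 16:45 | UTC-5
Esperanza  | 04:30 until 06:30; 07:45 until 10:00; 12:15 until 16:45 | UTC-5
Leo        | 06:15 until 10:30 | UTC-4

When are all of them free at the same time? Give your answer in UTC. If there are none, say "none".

Clara in UTC: 11:00-13:15, 16:00-17:00, 18:30-19:00 (add 4h to convert from UTC-4).
Maria in UTC: 10:15-12:00, 12:15-19:15 (add 5h to convert from UTC-5).
Emeka in UTC: 10:00-14:45, 17:15-19:45, 21:30-22:00 (add 4h to convert from UTC-4).
Wiremu in UTC: 09:00-09:30, 11:45-14:00, 14:30-21:45 (add 5h to convert from UTC-5).
Esperanza in UTC: 09:30-11:30, 12:45-15:00, 17:15-21:45 (add 5h to convert from UTC-5).
Leo in UTC: 10:15-14:30 (add 4h to convert from UTC-4).
Clara ∩ Maria: 11:00-12:00, 12:15-13:15, 16:00-17:00, 18:30-19:00.
Clara ∩ Maria ∩ Emeka: 11:00-12:00, 12:15-13:15, 18:30-19:00.
Clara ∩ Maria ∩ Emeka ∩ Wiremu: 11:45-12:00, 12:15-13:15, 18:30-19:00.
Clara ∩ Maria ∩ Emeka ∩ Wiremu ∩ Esperanza: 12:45-13:15, 18:30-19:00.
Clara ∩ Maria ∩ Emeka ∩ Wiremu ∩ Esperanza ∩ Leo: 12:45-13:15.
So the common availability across everyone is 12:45-13:15.

12:45-13:15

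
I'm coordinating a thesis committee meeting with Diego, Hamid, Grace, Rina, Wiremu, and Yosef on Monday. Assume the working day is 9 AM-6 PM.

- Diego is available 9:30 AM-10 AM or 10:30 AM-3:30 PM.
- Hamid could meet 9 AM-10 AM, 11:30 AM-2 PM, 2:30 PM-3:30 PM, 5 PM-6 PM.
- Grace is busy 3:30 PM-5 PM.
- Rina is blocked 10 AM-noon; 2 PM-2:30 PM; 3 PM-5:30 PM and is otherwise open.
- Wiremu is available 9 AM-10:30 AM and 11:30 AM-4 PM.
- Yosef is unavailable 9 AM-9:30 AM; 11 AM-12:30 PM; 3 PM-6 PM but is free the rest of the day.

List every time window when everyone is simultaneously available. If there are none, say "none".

Diego free: 09:30-10:00, 10:30-15:30.
Hamid free: 09:00-10:00, 11:30-14:00, 14:30-15:30, 17:00-18:00.
Grace free: 09:00-15:30, 17:00-18:00 (invert busy blocks within the working day).
Rina free: 09:00-10:00, 12:00-14:00, 14:30-15:00, 17:30-18:00 (invert busy blocks within the working day).
Wiremu free: 09:00-10:30, 11:30-16:00.
Yosef free: 09:30-11:00, 12:30-15:00 (invert busy blocks within the working day).
Diego ∩ Hamid: 09:30-10:00, 11:30-14:00, 14:30-15:30.
Diego ∩ Hamid ∩ Grace: 09:30-10:00, 11:30-14:00, 14:30-15:30.
Diego ∩ Hamid ∩ Grace ∩ Rina: 09:30-10:00, 12:00-14:00, 14:30-15:00.
Diego ∩ Hamid ∩ Grace ∩ Rina ∩ Wiremu: 09:30-10:00, 12:00-14:00, 14:30-15:00.
Diego ∩ Hamid ∩ Grace ∩ Rina ∩ Wiremu ∩ Yosef: 09:30-10:00, 12:30-14:00, 14:30-15:00.
Those are the intersection windows.

09:30-10:00, 12:30-14:00, 14:30-15:00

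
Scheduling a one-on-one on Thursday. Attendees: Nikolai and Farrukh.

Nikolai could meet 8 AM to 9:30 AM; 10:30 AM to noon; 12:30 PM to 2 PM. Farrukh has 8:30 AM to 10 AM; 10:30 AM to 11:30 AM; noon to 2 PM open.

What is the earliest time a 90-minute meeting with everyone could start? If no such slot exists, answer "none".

Nikolai ∩ Farrukh: 08:30-09:30, 10:30-11:30, 12:30-14:00.
The first common window of at least 90 minutes is 12:30-14:00, so the earliest start is 12:30.

12:30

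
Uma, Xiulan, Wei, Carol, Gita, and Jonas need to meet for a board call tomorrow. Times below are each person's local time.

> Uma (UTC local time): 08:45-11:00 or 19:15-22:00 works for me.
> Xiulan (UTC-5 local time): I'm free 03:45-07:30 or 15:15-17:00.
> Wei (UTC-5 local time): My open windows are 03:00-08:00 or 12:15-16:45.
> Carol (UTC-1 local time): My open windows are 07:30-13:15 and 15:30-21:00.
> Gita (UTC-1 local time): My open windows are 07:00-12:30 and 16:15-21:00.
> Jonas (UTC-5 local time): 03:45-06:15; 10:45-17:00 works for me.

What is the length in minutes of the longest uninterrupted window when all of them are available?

Uma in UTC: 08:45-11:00, 19:15-22:00.
Xiulan in UTC: 08:45-12:30, 20:15-22:00 (add 5h to convert from UTC-5).
Wei in UTC: 08:00-13:00, 17:15-21:45 (add 5h to convert from UTC-5).
Carol in UTC: 08:30-14:15, 16:30-22:00 (add 1h to convert from UTC-1).
Gita in UTC: 08:00-13:30, 17:15-22:00 (add 1h to convert from UTC-1).
Jonas in UTC: 08:45-11:15, 15:45-22:00 (add 5h to convert from UTC-5).
Uma ∩ Xiulan: 08:45-11:00, 20:15-22:00.
Uma ∩ Xiulan ∩ Wei: 08:45-11:00, 20:15-21:45.
Uma ∩ Xiulan ∩ Wei ∩ Carol: 08:45-11:00, 20:15-21:45.
Uma ∩ Xiulan ∩ Wei ∩ Carol ∩ Gita: 08:45-11:00, 20:15-21:45.
Uma ∩ Xiulan ∩ Wei ∩ Carol ∩ Gita ∩ Jonas: 08:45-11:00, 20:15-21:45.
The longest is 08:45-11:00 at 135 minutes.

135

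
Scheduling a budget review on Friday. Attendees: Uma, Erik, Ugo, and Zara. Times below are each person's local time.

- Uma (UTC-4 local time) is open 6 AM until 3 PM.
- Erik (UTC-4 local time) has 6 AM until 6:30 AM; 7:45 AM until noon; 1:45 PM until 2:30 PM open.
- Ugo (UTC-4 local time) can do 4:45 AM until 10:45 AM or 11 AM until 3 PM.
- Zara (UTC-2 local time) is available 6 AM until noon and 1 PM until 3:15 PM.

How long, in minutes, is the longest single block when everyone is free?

Uma in UTC: 10:00-19:00 (add 4h to convert from UTC-4).
Erik in UTC: 10:00-10:30, 11:45-16:00, 17:45-18:30 (add 4h to convert from UTC-4).
Ugo in UTC: 08:45-14:45, 15:00-19:00 (add 4h to convert from UTC-4).
Zara in UTC: 08:00-14:00, 15:00-17:15 (add 2h to convert from UTC-2).
Uma ∩ Erik: 10:00-10:30, 11:45-16:00, 17:45-18:30.
Uma ∩ Erik ∩ Ugo: 10:00-10:30, 11:45-14:45, 15:00-16:00, 17:45-18:30.
Uma ∩ Erik ∩ Ugo ∩ Zara: 10:00-10:30, 11:45-14:00, 15:00-16:00.
The longest is 11:45-14:00 at 135 minutes.

135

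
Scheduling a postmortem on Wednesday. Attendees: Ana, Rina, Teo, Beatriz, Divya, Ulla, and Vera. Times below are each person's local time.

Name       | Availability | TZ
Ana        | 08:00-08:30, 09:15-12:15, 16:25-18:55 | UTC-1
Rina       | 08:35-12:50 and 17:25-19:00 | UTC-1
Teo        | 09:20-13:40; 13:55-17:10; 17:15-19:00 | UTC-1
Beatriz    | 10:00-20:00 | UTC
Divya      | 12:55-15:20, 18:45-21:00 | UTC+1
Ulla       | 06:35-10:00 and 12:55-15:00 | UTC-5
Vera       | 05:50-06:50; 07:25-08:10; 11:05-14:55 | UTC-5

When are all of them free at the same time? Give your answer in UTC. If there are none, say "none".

12:25-13:10, 18:25-19:55

Ana in UTC: 09:00-09:30, 10:15-13:15, 17:25-19:55 (add 1h to convert from UTC-1).
Rina in UTC: 09:35-13:50, 18:25-20:00 (add 1h to convert from UTC-1).
Teo in UTC: 10:20-14:40, 14:55-18:10, 18:15-20:00 (add 1h to convert from UTC-1).
Beatriz in UTC: 10:00-20:00.
Divya in UTC: 11:55-14:20, 17:45-20:00 (subtract 1h to convert from UTC+1).
Ulla in UTC: 11:35-15:00, 17:55-20:00 (add 5h to convert from UTC-5).
Vera in UTC: 10:50-11:50, 12:25-13:10, 16:05-19:55 (add 5h to convert from UTC-5).
Ana ∩ Rina: 10:15-13:15, 18:25-19:55.
Ana ∩ Rina ∩ Teo: 10:20-13:15, 18:25-19:55.
Ana ∩ Rina ∩ Teo ∩ Beatriz: 10:20-13:15, 18:25-19:55.
Ana ∩ Rina ∩ Teo ∩ Beatriz ∩ Divya: 11:55-13:15, 18:25-19:55.
Ana ∩ Rina ∩ Teo ∩ Beatriz ∩ Divya ∩ Ulla: 11:55-13:15, 18:25-19:55.
Ana ∩ Rina ∩ Teo ∩ Beatriz ∩ Divya ∩ Ulla ∩ Vera: 12:25-13:10, 18:25-19:55.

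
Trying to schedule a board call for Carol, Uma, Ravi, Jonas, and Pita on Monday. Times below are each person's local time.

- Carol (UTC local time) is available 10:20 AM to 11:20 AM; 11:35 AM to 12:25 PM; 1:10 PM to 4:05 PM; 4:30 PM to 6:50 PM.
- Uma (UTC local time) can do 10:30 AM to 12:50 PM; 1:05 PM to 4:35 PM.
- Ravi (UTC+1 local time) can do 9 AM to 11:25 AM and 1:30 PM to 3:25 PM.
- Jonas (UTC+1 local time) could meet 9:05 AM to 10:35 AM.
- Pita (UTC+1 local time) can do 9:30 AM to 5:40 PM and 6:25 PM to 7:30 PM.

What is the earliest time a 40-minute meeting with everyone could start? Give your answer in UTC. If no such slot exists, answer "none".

Carol in UTC: 10:20-11:20, 11:35-12:25, 13:10-16:05, 16:30-18:50.
Uma in UTC: 10:30-12:50, 13:05-16:35.
Ravi in UTC: 08:00-10:25, 12:30-14:25 (subtract 1h to convert from UTC+1).
Jonas in UTC: 08:05-09:35 (subtract 1h to convert from UTC+1).
Pita in UTC: 08:30-16:40, 17:25-18:30 (subtract 1h to convert from UTC+1).
Carol ∩ Uma: 10:30-11:20, 11:35-12:25, 13:10-16:05, 16:30-16:35.
Carol ∩ Uma ∩ Ravi: 13:10-14:25.
Carol ∩ Uma ∩ Ravi ∩ Jonas: ∅.
Carol ∩ Uma ∩ Ravi ∩ Jonas ∩ Pita: ∅.
There is no time when everyone is free.
No common window is at least 40 minutes long.

none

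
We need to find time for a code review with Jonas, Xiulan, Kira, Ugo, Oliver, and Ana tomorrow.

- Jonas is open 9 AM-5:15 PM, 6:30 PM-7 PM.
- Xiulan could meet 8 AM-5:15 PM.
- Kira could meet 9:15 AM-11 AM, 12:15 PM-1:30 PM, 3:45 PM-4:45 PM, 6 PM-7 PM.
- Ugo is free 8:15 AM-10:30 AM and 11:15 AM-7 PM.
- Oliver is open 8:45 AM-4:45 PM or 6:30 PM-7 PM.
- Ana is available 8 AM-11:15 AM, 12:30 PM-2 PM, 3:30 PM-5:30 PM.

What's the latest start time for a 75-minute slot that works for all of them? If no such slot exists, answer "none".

09:15

Jonas ∩ Xiulan: 09:00-17:15.
Jonas ∩ Xiulan ∩ Kira: 09:15-11:00, 12:15-13:30, 15:45-16:45.
Jonas ∩ Xiulan ∩ Kira ∩ Ugo: 09:15-10:30, 12:15-13:30, 15:45-16:45.
Jonas ∩ Xiulan ∩ Kira ∩ Ugo ∩ Oliver: 09:15-10:30, 12:15-13:30, 15:45-16:45.
Jonas ∩ Xiulan ∩ Kira ∩ Ugo ∩ Oliver ∩ Ana: 09:15-10:30, 12:30-13:30, 15:45-16:45.
So the common availability across everyone is 09:15-10:30, 12:30-13:30, 15:45-16:45.
The last common window of at least 75 minutes is 09:15-10:30; a 75-minute meeting can start as late as 09:15 and still end by 10:30.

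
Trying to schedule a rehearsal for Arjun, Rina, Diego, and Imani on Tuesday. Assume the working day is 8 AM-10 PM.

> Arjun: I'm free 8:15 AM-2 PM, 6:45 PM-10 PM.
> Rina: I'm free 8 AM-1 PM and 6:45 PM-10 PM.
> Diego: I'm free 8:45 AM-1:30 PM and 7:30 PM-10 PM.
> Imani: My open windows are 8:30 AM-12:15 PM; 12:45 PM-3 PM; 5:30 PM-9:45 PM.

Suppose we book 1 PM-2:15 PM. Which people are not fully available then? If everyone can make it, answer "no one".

Arjun: not fully free for 13:00-14:15. Rina: not fully free for 13:00-14:15. Diego: not fully free for 13:00-14:15. Imani: free for 13:00-14:15.

Arjun, Diego, Rina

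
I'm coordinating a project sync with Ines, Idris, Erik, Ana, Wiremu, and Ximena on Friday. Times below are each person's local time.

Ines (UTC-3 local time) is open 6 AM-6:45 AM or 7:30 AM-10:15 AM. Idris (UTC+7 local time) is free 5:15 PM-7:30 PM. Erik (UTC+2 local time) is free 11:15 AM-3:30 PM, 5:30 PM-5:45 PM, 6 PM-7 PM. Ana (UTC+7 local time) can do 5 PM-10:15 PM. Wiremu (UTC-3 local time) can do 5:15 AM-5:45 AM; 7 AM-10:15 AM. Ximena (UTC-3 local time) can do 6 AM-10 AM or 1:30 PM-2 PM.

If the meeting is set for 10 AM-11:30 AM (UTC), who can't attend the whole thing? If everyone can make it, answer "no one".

Idris, Ines

Ines in UTC: 09:00-09:45, 10:30-13:15 (add 3h to convert from UTC-3).
Idris in UTC: 10:15-12:30 (subtract 7h to convert from UTC+7).
Erik in UTC: 09:15-13:30, 15:30-15:45, 16:00-17:00 (subtract 2h to convert from UTC+2).
Ana in UTC: 10:00-15:15 (subtract 7h to convert from UTC+7).
Wiremu in UTC: 08:15-08:45, 10:00-13:15 (add 3h to convert from UTC-3).
Ximena in UTC: 09:00-13:00, 16:30-17:00 (add 3h to convert from UTC-3).
Ines: not fully free for 10:00-11:30. Idris: not fully free for 10:00-11:30. Erik: free for 10:00-11:30. Ana: free for 10:00-11:30. Wiremu: free for 10:00-11:30. Ximena: free for 10:00-11:30.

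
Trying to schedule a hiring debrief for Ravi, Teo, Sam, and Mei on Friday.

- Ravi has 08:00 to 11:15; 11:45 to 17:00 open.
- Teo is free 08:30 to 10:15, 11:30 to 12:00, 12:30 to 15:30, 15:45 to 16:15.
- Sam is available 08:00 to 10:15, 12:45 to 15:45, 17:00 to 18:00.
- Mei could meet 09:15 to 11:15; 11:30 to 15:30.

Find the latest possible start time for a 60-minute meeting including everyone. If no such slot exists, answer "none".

Ravi ∩ Teo: 08:30-10:15, 11:45-12:00, 12:30-15:30, 15:45-16:15.
Ravi ∩ Teo ∩ Sam: 08:30-10:15, 12:45-15:30.
Ravi ∩ Teo ∩ Sam ∩ Mei: 09:15-10:15, 12:45-15:30.
The last common window of at least 60 minutes is 12:45-15:30; a 60-minute meeting can start as late as 14:30 and still end by 15:30.

14:30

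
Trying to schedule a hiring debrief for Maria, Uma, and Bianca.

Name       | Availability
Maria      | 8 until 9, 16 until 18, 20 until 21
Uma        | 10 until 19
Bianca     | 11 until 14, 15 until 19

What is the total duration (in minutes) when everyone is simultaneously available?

Maria ∩ Uma: 16:00-18:00.
Maria ∩ Uma ∩ Bianca: 16:00-18:00.
Those are the intersection windows.
That's a single block of 120 minutes.

120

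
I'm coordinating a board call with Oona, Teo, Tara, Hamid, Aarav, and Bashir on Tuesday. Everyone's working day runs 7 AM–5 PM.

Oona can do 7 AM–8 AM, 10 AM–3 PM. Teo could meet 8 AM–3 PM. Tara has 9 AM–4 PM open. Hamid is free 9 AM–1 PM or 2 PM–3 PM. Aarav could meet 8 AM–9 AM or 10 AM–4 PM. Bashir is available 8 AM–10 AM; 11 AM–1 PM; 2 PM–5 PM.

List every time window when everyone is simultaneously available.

11:00-13:00, 14:00-15:00

Oona ∩ Teo: 10:00-15:00.
Oona ∩ Teo ∩ Tara: 10:00-15:00.
Oona ∩ Teo ∩ Tara ∩ Hamid: 10:00-13:00, 14:00-15:00.
Oona ∩ Teo ∩ Tara ∩ Hamid ∩ Aarav: 10:00-13:00, 14:00-15:00.
Oona ∩ Teo ∩ Tara ∩ Hamid ∩ Aarav ∩ Bashir: 11:00-13:00, 14:00-15:00.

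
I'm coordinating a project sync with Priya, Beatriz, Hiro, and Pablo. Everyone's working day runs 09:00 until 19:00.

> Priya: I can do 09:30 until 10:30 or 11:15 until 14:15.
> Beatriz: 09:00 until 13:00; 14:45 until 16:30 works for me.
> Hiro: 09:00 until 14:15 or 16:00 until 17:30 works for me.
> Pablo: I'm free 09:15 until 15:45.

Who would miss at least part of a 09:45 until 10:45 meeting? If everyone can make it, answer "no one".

Priya

Priya: not fully free for 09:45-10:45. Beatriz: free for 09:45-10:45. Hiro: free for 09:45-10:45. Pablo: free for 09:45-10:45.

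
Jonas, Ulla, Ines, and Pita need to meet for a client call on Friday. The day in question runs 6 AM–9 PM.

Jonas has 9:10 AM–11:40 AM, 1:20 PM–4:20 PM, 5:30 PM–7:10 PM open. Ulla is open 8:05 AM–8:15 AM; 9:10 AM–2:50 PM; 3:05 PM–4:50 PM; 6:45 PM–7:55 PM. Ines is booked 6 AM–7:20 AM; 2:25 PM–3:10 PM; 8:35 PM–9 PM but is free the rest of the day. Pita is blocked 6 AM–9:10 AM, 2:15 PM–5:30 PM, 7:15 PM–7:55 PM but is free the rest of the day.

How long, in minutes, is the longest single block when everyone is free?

150

Jonas free: 09:10-11:40, 13:20-16:20, 17:30-19:10.
Ulla free: 08:05-08:15, 09:10-14:50, 15:05-16:50, 18:45-19:55.
Ines free: 07:20-14:25, 15:10-20:35 (invert busy blocks within the working day).
Pita free: 09:10-14:15, 17:30-19:15, 19:55-21:00 (invert busy blocks within the working day).
Jonas ∩ Ulla: 09:10-11:40, 13:20-14:50, 15:05-16:20, 18:45-19:10.
Jonas ∩ Ulla ∩ Ines: 09:10-11:40, 13:20-14:25, 15:10-16:20, 18:45-19:10.
Jonas ∩ Ulla ∩ Ines ∩ Pita: 09:10-11:40, 13:20-14:15, 18:45-19:10.
The longest is 09:10-11:40 at 150 minutes.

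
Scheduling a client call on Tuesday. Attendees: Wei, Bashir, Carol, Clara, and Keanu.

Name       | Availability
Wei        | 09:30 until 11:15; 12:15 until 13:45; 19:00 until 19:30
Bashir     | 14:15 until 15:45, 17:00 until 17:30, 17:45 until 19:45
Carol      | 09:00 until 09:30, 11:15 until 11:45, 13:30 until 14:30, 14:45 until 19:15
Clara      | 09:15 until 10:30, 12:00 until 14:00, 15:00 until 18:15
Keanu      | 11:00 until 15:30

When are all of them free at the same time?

none

Wei ∩ Bashir: 19:00-19:30.
Wei ∩ Bashir ∩ Carol: 19:00-19:15.
Wei ∩ Bashir ∩ Carol ∩ Clara: ∅.
Wei ∩ Bashir ∩ Carol ∩ Clara ∩ Keanu: ∅.
There is no time when everyone is free.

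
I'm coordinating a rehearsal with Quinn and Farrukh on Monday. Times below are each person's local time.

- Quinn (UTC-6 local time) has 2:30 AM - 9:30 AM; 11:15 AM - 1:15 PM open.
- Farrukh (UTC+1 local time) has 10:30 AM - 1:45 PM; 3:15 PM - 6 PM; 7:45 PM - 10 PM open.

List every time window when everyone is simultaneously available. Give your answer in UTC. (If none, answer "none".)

09:30-12:45, 14:15-15:30, 18:45-19:15

Quinn in UTC: 08:30-15:30, 17:15-19:15 (add 6h to convert from UTC-6).
Farrukh in UTC: 09:30-12:45, 14:15-17:00, 18:45-21:00 (subtract 1h to convert from UTC+1).
Quinn ∩ Farrukh: 09:30-12:45, 14:15-15:30, 18:45-19:15.
Those are the intersection windows.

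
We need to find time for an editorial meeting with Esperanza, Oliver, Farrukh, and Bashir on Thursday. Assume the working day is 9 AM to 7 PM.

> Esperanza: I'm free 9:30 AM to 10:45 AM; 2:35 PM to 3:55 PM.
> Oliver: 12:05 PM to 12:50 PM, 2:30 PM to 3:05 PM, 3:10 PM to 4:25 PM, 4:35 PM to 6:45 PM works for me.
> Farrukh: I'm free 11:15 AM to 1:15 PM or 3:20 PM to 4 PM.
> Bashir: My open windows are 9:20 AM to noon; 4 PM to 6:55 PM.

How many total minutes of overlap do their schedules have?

0

Esperanza ∩ Oliver: 14:35-15:05, 15:10-15:55.
Esperanza ∩ Oliver ∩ Farrukh: 15:20-15:55.
Esperanza ∩ Oliver ∩ Farrukh ∩ Bashir: ∅.
There is no time when everyone is free.
There is no common window, so the total is 0 minutes.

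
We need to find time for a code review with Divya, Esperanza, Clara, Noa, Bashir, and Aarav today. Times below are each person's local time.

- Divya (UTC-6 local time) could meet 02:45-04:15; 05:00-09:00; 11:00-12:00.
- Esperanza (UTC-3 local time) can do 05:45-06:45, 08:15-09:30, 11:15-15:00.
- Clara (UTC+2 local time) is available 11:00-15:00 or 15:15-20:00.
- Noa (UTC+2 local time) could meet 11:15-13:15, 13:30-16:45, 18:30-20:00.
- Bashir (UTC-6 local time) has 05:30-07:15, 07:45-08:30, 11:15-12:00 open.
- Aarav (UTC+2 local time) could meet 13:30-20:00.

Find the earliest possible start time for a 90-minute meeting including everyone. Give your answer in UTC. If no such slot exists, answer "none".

none

Divya in UTC: 08:45-10:15, 11:00-15:00, 17:00-18:00 (add 6h to convert from UTC-6).
Esperanza in UTC: 08:45-09:45, 11:15-12:30, 14:15-18:00 (add 3h to convert from UTC-3).
Clara in UTC: 09:00-13:00, 13:15-18:00 (subtract 2h to convert from UTC+2).
Noa in UTC: 09:15-11:15, 11:30-14:45, 16:30-18:00 (subtract 2h to convert from UTC+2).
Bashir in UTC: 11:30-13:15, 13:45-14:30, 17:15-18:00 (add 6h to convert from UTC-6).
Aarav in UTC: 11:30-18:00 (subtract 2h to convert from UTC+2).
Divya ∩ Esperanza: 08:45-09:45, 11:15-12:30, 14:15-15:00, 17:00-18:00.
Divya ∩ Esperanza ∩ Clara: 09:00-09:45, 11:15-12:30, 14:15-15:00, 17:00-18:00.
Divya ∩ Esperanza ∩ Clara ∩ Noa: 09:15-09:45, 11:30-12:30, 14:15-14:45, 17:00-18:00.
Divya ∩ Esperanza ∩ Clara ∩ Noa ∩ Bashir: 11:30-12:30, 14:15-14:30, 17:15-18:00.
Divya ∩ Esperanza ∩ Clara ∩ Noa ∩ Bashir ∩ Aarav: 11:30-12:30, 14:15-14:30, 17:15-18:00.
No common window is at least 90 minutes long.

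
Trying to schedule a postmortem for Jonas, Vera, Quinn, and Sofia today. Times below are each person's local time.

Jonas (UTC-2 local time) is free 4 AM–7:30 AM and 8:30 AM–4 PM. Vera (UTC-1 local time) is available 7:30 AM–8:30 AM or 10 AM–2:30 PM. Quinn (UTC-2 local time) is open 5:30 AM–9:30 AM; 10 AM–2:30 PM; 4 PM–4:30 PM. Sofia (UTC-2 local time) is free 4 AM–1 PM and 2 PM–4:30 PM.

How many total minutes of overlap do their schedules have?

Jonas in UTC: 06:00-09:30, 10:30-18:00 (add 2h to convert from UTC-2).
Vera in UTC: 08:30-09:30, 11:00-15:30 (add 1h to convert from UTC-1).
Quinn in UTC: 07:30-11:30, 12:00-16:30, 18:00-18:30 (add 2h to convert from UTC-2).
Sofia in UTC: 06:00-15:00, 16:00-18:30 (add 2h to convert from UTC-2).
Jonas ∩ Vera: 08:30-09:30, 11:00-15:30.
Jonas ∩ Vera ∩ Quinn: 08:30-09:30, 11:00-11:30, 12:00-15:30.
Jonas ∩ Vera ∩ Quinn ∩ Sofia: 08:30-09:30, 11:00-11:30, 12:00-15:00.
Summing the common windows: 60 + 30 + 180 = 270 minutes.

270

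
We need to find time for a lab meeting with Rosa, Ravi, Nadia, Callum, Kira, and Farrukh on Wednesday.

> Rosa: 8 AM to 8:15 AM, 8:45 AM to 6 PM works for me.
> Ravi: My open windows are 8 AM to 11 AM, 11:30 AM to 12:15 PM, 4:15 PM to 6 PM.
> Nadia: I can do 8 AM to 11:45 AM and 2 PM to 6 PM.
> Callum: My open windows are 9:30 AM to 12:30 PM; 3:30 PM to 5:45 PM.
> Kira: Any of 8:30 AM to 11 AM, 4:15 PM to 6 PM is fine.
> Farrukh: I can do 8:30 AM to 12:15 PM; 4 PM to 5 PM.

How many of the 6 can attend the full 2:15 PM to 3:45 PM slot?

Rosa and Nadia can make the full 14:15-15:45 slot — that's 2.

2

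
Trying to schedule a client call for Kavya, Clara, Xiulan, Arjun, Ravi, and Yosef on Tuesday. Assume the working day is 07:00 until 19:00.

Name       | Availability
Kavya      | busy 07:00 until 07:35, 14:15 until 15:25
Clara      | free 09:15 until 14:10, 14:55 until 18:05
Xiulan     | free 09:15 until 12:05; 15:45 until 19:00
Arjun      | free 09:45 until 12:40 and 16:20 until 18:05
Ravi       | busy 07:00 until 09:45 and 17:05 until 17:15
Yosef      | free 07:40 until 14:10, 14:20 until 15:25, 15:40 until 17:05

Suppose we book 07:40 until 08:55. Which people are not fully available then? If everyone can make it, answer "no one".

Arjun, Clara, Ravi, Xiulan

Kavya free: 07:35-14:15, 15:25-19:00 (invert busy blocks within the working day).
Clara free: 09:15-14:10, 14:55-18:05.
Xiulan free: 09:15-12:05, 15:45-19:00.
Arjun free: 09:45-12:40, 16:20-18:05.
Ravi free: 09:45-17:05, 17:15-19:00 (invert busy blocks within the working day).
Yosef free: 07:40-14:10, 14:20-15:25, 15:40-17:05.
Kavya: free for 07:40-08:55. Clara: not fully free for 07:40-08:55. Xiulan: not fully free for 07:40-08:55. Arjun: not fully free for 07:40-08:55. Ravi: not fully free for 07:40-08:55. Yosef: free for 07:40-08:55.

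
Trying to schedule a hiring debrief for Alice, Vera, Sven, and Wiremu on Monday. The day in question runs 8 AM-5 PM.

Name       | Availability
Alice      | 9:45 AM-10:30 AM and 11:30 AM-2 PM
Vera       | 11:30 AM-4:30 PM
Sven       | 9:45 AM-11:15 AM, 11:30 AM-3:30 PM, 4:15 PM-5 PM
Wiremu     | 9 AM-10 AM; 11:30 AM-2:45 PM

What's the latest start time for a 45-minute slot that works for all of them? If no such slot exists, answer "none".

Alice ∩ Vera: 11:30-14:00.
Alice ∩ Vera ∩ Sven: 11:30-14:00.
Alice ∩ Vera ∩ Sven ∩ Wiremu: 11:30-14:00.
The last common window of at least 45 minutes is 11:30-14:00; a 45-minute meeting can start as late as 13:15 and still end by 14:00.

13:15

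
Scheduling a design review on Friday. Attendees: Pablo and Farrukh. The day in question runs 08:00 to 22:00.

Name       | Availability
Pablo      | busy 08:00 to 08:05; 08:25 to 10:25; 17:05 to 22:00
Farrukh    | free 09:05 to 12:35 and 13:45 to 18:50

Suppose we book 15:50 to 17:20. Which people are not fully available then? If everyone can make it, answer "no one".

Pablo

Pablo free: 08:05-08:25, 10:25-17:05 (invert busy blocks within the working day).
Farrukh free: 09:05-12:35, 13:45-18:50.
Pablo: not fully free for 15:50-17:20. Farrukh: free for 15:50-17:20.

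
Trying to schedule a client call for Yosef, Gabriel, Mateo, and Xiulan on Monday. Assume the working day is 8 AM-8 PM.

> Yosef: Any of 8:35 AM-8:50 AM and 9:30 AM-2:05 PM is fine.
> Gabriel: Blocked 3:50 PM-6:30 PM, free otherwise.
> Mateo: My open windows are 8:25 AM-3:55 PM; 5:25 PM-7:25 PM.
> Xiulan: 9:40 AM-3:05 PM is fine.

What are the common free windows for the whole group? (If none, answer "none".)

Yosef free: 08:35-08:50, 09:30-14:05.
Gabriel free: 08:00-15:50, 18:30-20:00 (invert busy blocks within the working day).
Mateo free: 08:25-15:55, 17:25-19:25.
Xiulan free: 09:40-15:05.
Yosef ∩ Gabriel: 08:35-08:50, 09:30-14:05.
Yosef ∩ Gabriel ∩ Mateo: 08:35-08:50, 09:30-14:05.
Yosef ∩ Gabriel ∩ Mateo ∩ Xiulan: 09:40-14:05.
Those are the intersection windows.

09:40-14:05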